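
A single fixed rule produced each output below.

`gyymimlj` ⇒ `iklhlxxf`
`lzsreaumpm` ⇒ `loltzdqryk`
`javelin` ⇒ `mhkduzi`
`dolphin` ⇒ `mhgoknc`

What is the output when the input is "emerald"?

ckzqdld

Rule — shift every letter 1 place backward in the alphabet (wrapping around), then reverse the string.
"emerald" → "dldqzkc" → "ckzqdld".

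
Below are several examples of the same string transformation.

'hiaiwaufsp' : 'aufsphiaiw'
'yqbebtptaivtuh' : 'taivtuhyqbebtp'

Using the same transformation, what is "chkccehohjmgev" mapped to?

ohjmgevchkcceh

The transformation: swap the front and back halves of the string.
Doing the same to "chkccehohjmgev": "ohjmgevchkcceh".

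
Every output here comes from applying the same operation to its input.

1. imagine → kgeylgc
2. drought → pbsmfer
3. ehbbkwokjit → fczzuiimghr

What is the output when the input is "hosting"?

mfrqlge

The transformation: shift every letter 2 places backward in the alphabet (wrapping around), then swap each adjacent pair of characters (1↔2, 3↔4, ...).
Applying both steps to "hosting": "fmqrgle", then "mfrqlge".
(Check on "drought": → "bpmsefr" → "pbsmfer" ✓)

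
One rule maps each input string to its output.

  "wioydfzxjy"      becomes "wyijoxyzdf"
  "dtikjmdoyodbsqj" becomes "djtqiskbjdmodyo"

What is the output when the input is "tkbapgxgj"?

In each case the input is transformed by: take characters alternately from the front and the back (1st, last, 2nd, 2nd-last, ...).
Doing the same to "tkbapgxgj": "tjkgbxagp".

tjkgbxagp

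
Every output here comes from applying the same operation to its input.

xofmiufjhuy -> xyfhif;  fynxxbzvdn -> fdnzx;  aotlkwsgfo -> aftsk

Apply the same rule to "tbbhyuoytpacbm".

The rule is to keep every other character starting from the first (positions 1st, 3rd, 5th, ...), then take characters alternately from the front and the back (1st, last, 2nd, 2nd-last, ...).
So "tbbhyuoytpacbm" becomes "tbbayto".

tbbayto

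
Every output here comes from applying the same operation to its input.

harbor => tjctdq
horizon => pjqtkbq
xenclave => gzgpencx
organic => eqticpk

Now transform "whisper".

tyjkurg

Looking at the pairs, the operation is to shift every letter 2 places forward in the alphabet (wrapping around), then move the last character to the front.
Working it through for "whisper": intermediate "yjkurgt", final "tyjkurg".
(Check on "organic": → "qticpke" → "eqticpk" ✓)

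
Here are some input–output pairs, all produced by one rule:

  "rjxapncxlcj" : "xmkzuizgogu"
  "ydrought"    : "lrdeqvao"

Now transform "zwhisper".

What's happening: shift every letter 3 places backward in the alphabet (wrapping around), then move the first 3 characters to the end (rotate left by 3).
Working it through for "zwhisper": intermediate "wtefpmbo", final "fpmbowte".

fpmbowte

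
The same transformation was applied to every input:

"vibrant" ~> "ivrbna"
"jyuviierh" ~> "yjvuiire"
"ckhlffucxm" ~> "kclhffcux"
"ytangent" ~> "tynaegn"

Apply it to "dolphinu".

Rule — delete the last character, then swap each adjacent pair of characters (1↔2, 3↔4, ...).
"dolphinu" → "dolphin" → "odplihn".

odplihn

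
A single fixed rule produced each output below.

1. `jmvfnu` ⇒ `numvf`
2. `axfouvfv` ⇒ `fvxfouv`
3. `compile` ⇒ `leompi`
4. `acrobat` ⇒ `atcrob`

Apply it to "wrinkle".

The transformation: delete the first character, then move the last 2 characters to the front (rotate right by 2).
Doing the same to "wrinkle": "lerink".
(Check on "compile": → "ompile" → "leompi" ✓)

lerink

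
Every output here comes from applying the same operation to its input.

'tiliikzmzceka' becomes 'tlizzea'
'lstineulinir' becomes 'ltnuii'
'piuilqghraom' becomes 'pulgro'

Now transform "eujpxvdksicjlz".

ejxdscl

Rule — keep every other character starting from the first (positions 1st, 3rd, 5th, ...).
So "eujpxvdksicjlz" becomes "ejxdscl".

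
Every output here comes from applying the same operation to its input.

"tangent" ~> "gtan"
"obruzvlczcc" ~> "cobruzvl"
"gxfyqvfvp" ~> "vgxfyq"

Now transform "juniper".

In each case the input is transformed by: delete the last 3 characters, then move the last character to the front.
Applying both steps to "juniper": "juni", then "ijun".

ijun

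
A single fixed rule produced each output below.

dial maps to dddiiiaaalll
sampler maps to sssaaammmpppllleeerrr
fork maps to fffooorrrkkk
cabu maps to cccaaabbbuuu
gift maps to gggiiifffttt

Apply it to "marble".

mmmaaarrrbbbllleee

Each output is the input with this applied: repeat every character 3 times.
For "marble" the result is "mmmaaarrrbbbllleee".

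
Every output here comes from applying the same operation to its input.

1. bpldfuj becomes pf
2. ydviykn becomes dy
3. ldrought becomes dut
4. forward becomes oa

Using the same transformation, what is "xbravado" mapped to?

bvo

The transformation: keep one character in every 3, starting at position 2 (positions 2nd, 5th, 8th, ...).
"xbravado" → "bvo".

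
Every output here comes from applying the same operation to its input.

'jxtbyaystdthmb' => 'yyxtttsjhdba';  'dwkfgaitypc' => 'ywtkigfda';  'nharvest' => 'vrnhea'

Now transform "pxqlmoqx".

The transformation: delete the last 2 characters, then sort the characters into reverse alphabetical order.
Starting from "pxqlmoqx": after the first operation, "pxqlmo"; after the second, "xqpoml".
(Check on "dwkfgaitypc": → "dwkfgaity" → "ywtkigfda" ✓)

xqpoml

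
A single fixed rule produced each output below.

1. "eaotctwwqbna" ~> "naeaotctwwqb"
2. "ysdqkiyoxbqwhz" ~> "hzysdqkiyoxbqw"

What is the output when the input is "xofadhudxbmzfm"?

Looking at the pairs, the operation is to move the last 2 characters to the front (rotate right by 2).
"xofadhudxbmzfm" → "fmxofadhudxbmz".

fmxofadhudxbmz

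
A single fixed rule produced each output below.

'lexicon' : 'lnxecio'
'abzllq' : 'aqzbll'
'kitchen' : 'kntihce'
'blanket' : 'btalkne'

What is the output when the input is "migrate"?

Rule — move the last character to the front, then swap each adjacent pair of characters (1↔2, 3↔4, ...).
"migrate" → "emigrat" → "megiart".

megiart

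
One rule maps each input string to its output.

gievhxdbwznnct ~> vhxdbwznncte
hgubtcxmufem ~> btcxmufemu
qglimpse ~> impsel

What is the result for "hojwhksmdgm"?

whksmdgmj

Rule — delete the first 2 characters, then move the first character to the end.
"hojwhksmdgm" → "jwhksmdgm" → "whksmdgmj".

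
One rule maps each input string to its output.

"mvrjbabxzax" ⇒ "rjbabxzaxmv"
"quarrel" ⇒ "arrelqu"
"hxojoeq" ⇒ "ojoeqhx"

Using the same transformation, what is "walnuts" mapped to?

lnutswa

What's happening: move the first 2 characters to the end (rotate left by 2).
On "walnuts" that produces "lnutswa".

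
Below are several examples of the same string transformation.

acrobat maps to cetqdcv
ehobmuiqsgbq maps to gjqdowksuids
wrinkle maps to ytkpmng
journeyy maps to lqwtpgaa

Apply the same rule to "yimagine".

The transformation: shift every letter 2 places forward in the alphabet (wrapping around).
Applying that to "yimagine" gives "akocikpg".

akocikpg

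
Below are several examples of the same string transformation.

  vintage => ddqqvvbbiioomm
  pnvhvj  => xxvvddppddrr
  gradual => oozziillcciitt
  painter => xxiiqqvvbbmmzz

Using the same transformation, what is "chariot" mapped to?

In each case the input is transformed by: double every character, then shift every letter 8 places forward in the alphabet (wrapping around).
Starting from "chariot": after the first operation, "cchhaarriioott"; after the second, "kkppiizzqqwwbb".

kkppiizzqqwwbb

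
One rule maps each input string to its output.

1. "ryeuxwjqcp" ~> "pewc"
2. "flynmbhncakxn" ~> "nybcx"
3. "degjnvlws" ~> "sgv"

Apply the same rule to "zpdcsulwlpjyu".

uduly

The pattern: move the last character to the front, then keep one character in every 3, starting at position 1 (positions 1st, 4th, 7th, ...).
Applying both steps to "zpdcsulwlpjyu": "uzpdcsulwlpjy", then "uduly".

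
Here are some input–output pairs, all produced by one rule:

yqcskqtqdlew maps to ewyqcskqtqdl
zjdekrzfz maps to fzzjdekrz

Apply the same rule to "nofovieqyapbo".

What's happening: move the last 2 characters to the front (rotate right by 2).
"nofovieqyapbo" → "bonofovieqyap".

bonofovieqyap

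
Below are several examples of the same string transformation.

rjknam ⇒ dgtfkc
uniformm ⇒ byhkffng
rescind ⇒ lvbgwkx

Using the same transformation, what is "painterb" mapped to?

bgmxkuit

Rule — move the first 2 characters to the end (rotate left by 2), then shift every letter 7 places backward in the alphabet (wrapping around).
Applying that to "painterb" gives "bgmxkuit".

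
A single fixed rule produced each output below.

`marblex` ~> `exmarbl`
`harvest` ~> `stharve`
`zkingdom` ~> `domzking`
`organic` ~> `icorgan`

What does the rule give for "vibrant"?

Each output is the input with this applied: move the first 3 characters to the end (rotate left by 3), then move the first 2 characters to the end (rotate left by 2).
On "vibrant" that produces "ntvibra".

ntvibra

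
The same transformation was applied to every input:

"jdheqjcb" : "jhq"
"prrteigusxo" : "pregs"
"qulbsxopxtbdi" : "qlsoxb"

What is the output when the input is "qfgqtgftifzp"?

qgtfi

The rule is to delete the last 2 characters, then keep every other character starting from the first (positions 1st, 3rd, 5th, ...).
On "qfgqtgftifzp": the first step gives "qfgqtgftif", and the second then gives "qgtfi".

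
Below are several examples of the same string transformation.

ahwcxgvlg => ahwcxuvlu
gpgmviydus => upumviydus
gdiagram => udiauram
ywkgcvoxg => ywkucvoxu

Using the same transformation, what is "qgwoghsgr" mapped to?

quwouhsur

What's happening: replace every "g" with "u".
So "qgwoghsgr" becomes "quwouhsur".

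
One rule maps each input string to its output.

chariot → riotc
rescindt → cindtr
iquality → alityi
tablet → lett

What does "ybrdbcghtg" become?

dbcghtgy

The pattern: move the first 3 characters to the end (rotate left by 3), then delete the last 2 characters.
Applying both steps to "ybrdbcghtg": "dbcghtgybr", then "dbcghtgy".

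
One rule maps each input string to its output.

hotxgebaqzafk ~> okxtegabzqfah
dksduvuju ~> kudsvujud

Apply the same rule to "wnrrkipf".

In each case the input is transformed by: swap the first and last characters, then swap each adjacent pair of characters (1↔2, 3↔4, ...).
For "wnrrkipf", step one produces "fnrrkipw"; step two turns that into "nfrrikwp".

nfrrikwp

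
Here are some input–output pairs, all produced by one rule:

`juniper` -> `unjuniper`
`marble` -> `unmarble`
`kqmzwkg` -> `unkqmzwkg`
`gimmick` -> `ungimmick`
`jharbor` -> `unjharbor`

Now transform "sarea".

The rule is to prepend "un".
For "sarea" the result is "unsarea".

unsarea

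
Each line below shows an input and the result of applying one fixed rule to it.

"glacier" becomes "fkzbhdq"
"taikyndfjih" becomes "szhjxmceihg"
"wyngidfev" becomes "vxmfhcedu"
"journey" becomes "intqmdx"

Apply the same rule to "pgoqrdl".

ofnpqck

In each case the input is transformed by: shift every letter 1 place backward in the alphabet (wrapping around).
Doing the same to "pgoqrdl": "ofnpqck".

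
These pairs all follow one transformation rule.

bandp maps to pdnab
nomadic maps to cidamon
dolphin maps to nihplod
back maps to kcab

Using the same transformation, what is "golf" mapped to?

flog

The rule is to reverse the string.
So "golf" becomes "flog".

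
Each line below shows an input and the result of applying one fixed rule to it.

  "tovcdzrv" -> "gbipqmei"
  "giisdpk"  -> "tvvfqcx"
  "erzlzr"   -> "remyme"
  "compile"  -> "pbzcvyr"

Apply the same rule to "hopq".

ubcd

What's happening: shift every letter 13 places forward in the alphabet (wrapping around) — i.e. ROT13.
Applying that to "hopq" gives "ubcd".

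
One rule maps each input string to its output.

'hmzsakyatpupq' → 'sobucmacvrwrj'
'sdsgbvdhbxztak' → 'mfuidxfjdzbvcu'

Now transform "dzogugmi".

The pattern: shift every letter 2 places forward in the alphabet (wrapping around), then swap the first and last characters.
Working it through for "dzogugmi": intermediate "fbqiwiok", final "kbqiwiof".

kbqiwiof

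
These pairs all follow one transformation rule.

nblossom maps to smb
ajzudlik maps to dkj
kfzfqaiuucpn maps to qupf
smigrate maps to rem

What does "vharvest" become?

vth

What's happening: keep one character in every 3, starting at position 2 (positions 2nd, 5th, 8th, ...), then move the first character to the end.
Doing the same to "vharvest": "vth".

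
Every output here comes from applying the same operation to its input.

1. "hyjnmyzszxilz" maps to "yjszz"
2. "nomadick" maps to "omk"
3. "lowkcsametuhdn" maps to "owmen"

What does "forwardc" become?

The rule is to swap each adjacent pair of characters (1↔2, 3↔4, ...), then keep one character in every 3, starting at position 1 (positions 1st, 4th, 7th, ...).
"forwardc" → "ofwrracd" → "orc".

orc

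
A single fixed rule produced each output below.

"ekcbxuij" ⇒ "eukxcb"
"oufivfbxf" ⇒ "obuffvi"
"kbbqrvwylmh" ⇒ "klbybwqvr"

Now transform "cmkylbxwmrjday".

cdmjkrymlwbx

The transformation: delete the last 2 characters, then take characters alternately from the front and the back (1st, last, 2nd, 2nd-last, ...).
"cmkylbxwmrjday" → "cmkylbxwmrjd" → "cdmjkrymlwbx".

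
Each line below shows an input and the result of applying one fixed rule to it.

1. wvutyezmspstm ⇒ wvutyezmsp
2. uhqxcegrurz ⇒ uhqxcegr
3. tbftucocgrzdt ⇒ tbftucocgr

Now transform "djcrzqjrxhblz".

djcrzqjrxh

Each output is the input with this applied: delete the last 3 characters.
Applying that to "djcrzqjrxhblz" gives "djcrzqjrxh".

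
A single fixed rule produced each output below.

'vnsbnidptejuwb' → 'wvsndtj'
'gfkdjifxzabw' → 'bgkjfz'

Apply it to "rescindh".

Rule — move the last 3 characters to the front (rotate right by 3), then keep every other character starting from the second (positions 2nd, 4th, 6th, ...).
On "rescindh": the first step gives "ndhresci", and the second then gives "drsi".

drsi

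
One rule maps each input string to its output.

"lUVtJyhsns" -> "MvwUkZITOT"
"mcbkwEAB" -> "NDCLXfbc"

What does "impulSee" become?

Looking at the pairs, the operation is to flip the case of every letter, then shift every letter 1 place forward in the alphabet (wrapping around).
Starting from "impulSee": after the first operation, "IMPULsEE"; after the second, "JNQVMtFF".

JNQVMtFF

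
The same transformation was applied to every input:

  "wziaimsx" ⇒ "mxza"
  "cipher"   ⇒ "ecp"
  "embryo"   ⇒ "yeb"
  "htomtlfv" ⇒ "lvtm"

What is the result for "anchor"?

The rule is to swap the front and back halves of the string, then keep every other character starting from the second (positions 2nd, 4th, 6th, ...).
Starting from "anchor": after the first operation, "horanc"; after the second, "oac".

oac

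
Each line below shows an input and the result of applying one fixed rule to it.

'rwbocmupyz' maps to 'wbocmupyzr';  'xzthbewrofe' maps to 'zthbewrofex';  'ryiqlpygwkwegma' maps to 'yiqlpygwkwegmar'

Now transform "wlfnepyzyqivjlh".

lfnepyzyqivjlhw

The pattern: move the first character to the end.
So "wlfnepyzyqivjlh" becomes "lfnepyzyqivjlhw".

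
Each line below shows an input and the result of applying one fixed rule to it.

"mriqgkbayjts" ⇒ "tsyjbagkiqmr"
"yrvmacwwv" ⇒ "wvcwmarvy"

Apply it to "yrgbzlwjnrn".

rnjnlwbzrgy

The rule is to reverse the string, then swap each adjacent pair of characters (1↔2, 3↔4, ...).
Starting from "yrgbzlwjnrn": after the first operation, "nrnjwlzbgry"; after the second, "rnjnlwbzrgy".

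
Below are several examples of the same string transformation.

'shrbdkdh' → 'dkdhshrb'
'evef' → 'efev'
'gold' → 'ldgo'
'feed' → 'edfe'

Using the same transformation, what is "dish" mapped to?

What's happening: swap the front and back halves of the string.
Applying that to "dish" gives "shdi".

shdi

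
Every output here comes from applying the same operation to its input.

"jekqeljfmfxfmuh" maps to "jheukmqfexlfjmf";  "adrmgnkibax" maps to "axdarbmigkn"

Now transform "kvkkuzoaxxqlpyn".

Rule — take characters alternately from the front and the back (1st, last, 2nd, 2nd-last, ...).
Doing the same to "kvkkuzoaxxqlpyn": "knvykpkluqzxoxa".

knvykpkluqzxoxa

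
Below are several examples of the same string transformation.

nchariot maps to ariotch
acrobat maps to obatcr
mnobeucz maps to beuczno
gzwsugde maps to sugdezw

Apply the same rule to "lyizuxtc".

zuxtcyi

The pattern: delete the first character, then move the first 2 characters to the end (rotate left by 2).
Working it through for "lyizuxtc": intermediate "yizuxtc", final "zuxtcyi".
(Check on "nchariot": → "chariot" → "ariotch" ✓)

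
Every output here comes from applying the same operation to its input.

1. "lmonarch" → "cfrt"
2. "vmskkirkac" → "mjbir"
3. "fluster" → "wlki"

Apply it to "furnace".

The transformation: keep every other character starting from the first (positions 1st, 3rd, 5th, ...), then shift every letter 9 places backward in the alphabet (wrapping around).
Starting from "furnace": after the first operation, "frae"; after the second, "wirv".

wirv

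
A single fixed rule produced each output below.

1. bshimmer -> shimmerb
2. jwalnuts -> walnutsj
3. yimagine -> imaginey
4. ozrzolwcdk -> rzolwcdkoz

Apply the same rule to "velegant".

elegantv

The pattern: swap the front and back halves of the string, then move the last 3 characters to the front (rotate right by 3).
On "velegant": the first step gives "gantvele", and the second then gives "elegantv".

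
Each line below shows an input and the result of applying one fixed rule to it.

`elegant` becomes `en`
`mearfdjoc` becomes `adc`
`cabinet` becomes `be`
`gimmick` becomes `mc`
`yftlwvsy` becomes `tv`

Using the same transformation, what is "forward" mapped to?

Rule — keep one character in every 3, starting at position 3 (positions 3rd, 6th, 9th, ...).
So "forward" becomes "rr".

rr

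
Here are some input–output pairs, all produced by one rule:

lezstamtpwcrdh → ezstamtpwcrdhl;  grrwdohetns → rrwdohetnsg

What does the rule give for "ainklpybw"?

inklpybwa

Rule — move the first character to the end.
On "ainklpybw" that produces "inklpybwa".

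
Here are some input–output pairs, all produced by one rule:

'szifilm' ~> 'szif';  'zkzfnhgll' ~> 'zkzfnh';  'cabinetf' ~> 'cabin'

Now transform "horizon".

In each case the input is transformed by: delete the last 3 characters.
On "horizon" that produces "hori".

hori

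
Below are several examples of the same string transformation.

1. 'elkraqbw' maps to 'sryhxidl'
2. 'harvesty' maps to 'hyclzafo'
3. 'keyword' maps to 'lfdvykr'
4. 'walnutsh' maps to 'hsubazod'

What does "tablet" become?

Rule — shift every letter 7 places forward in the alphabet (wrapping around), then move the first character to the end.
For "tablet", step one produces "ahisla"; step two turns that into "hislaa".

hislaa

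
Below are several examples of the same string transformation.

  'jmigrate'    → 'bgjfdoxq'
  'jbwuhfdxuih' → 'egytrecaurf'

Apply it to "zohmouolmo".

The rule is to move the last character to the front, then shift every letter 3 places backward in the alphabet (wrapping around).
"zohmouolmo" → "ozohmouolm" → "lwlejlrlij".
(Check on "jmigrate": → "ejmigrat" → "bgjfdoxq" ✓)

lwlejlrlij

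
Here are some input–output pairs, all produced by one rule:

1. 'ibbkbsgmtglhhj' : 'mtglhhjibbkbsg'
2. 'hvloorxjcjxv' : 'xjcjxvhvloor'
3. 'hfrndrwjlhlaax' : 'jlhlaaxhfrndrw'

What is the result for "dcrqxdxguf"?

The rule is to swap the front and back halves of the string.
On "dcrqxdxguf" that produces "dxgufdcrqx".

dxgufdcrqx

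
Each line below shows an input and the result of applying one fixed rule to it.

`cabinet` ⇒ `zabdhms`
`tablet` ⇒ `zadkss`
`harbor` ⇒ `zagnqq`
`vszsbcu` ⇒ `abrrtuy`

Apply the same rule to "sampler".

Each output is the input with this applied: sort the characters into alphabetical order, then shift every letter 1 place backward in the alphabet (wrapping around).
Starting from "sampler": after the first operation, "aelmprs"; after the second, "zdkloqr".

zdkloqr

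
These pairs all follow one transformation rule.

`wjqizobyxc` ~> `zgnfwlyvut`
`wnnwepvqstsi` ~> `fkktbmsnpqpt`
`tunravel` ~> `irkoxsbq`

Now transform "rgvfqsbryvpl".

idscnpyovsmo

Looking at the pairs, the operation is to shift every letter 3 places backward in the alphabet (wrapping around), then swap the first and last characters.
Applying that to "rgvfqsbryvpl" gives "idscnpyovsmo".
(Check on "wjqizobyxc": → "tgnfwlyvuz" → "zgnfwlyvut" ✓)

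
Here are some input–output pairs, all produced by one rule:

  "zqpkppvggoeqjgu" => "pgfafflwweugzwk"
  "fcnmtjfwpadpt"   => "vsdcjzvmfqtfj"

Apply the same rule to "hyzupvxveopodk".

Rule — shift every letter 10 places backward in the alphabet (wrapping around).
Applying that to "hyzupvxveopodk" gives "xopkflnluefeta".

xopkflnluefeta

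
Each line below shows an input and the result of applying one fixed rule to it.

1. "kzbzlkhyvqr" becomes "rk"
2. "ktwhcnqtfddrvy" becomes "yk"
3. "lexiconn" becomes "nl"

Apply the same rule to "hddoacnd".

dh

The pattern: move the first character to the end, then keep only the last 2 characters.
On "hddoacnd": the first step gives "ddoacndh", and the second then gives "dh".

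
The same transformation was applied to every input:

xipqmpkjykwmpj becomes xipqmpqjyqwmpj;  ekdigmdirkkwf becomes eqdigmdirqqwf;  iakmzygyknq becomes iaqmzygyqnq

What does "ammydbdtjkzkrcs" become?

ammydbdtjqzqrcs

Looking at the pairs, the operation is to replace every "k" with "q".
Doing the same to "ammydbdtjkzkrcs": "ammydbdtjqzqrcs".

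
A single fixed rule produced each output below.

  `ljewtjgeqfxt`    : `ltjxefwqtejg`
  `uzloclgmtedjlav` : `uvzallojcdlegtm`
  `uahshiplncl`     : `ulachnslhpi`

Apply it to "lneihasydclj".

ljnlecidhyas

Each output is the input with this applied: take characters alternately from the front and the back (1st, last, 2nd, 2nd-last, ...).
So "lneihasydclj" becomes "ljnlecidhyas".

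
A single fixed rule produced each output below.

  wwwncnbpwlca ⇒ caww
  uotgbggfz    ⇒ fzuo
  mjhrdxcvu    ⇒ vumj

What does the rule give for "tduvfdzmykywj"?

What's happening: move the first 2 characters to the end (rotate left by 2), then keep only the last 4 characters.
"tduvfdzmykywj" → "uvfdzmykywjtd" → "wjtd".

wjtd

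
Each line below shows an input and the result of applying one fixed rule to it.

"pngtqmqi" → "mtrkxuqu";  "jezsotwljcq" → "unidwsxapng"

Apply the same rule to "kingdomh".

lomrkhsq

What's happening: move the last character to the front, then shift every letter 4 places forward in the alphabet (wrapping around).
Applying both steps to "kingdomh": "hkingdom", then "lomrkhsq".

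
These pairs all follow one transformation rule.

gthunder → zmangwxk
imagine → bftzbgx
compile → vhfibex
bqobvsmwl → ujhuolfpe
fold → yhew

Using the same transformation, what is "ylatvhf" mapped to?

retmoay

The pattern: shift every letter 7 places backward in the alphabet (wrapping around).
So "ylatvhf" becomes "retmoay".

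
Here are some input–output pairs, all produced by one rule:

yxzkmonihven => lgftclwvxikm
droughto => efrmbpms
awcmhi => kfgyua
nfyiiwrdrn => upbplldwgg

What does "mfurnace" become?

lyackdsp

In each case the input is transformed by: shift every letter 2 places backward in the alphabet (wrapping around), then swap the front and back halves of the string.
"mfurnace" → "kdsplyac" → "lyackdsp".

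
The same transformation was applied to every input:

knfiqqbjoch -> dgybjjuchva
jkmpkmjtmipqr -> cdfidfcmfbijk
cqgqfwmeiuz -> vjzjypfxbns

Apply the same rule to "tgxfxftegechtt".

mzqyqymxzxvamm

What's happening: shift every letter 7 places backward in the alphabet (wrapping around).
So "tgxfxftegechtt" becomes "mzqyqymxzxvamm".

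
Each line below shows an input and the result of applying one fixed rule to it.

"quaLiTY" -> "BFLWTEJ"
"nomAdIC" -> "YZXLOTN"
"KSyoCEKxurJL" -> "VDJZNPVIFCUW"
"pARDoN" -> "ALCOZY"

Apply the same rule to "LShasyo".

WDSLDJZ

The transformation: shift every letter 11 places forward in the alphabet (wrapping around), then convert every letter to uppercase.
On "LShasyo": the first step gives "WDsldjz", and the second then gives "WDSLDJZ".
(Check on "pARDoN": → "aLCOzY" → "ALCOZY" ✓)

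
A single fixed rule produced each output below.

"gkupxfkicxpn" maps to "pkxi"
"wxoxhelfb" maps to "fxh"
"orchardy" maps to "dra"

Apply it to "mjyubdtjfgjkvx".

What's happening: move the last 3 characters to the front (rotate right by 3), then keep one character in every 3, starting at position 2 (positions 2nd, 5th, 8th, ...).
On "mjyubdtjfgjkvx": the first step gives "kvxmjyubdtjfgj", and the second then gives "vjbjj".

vjbjj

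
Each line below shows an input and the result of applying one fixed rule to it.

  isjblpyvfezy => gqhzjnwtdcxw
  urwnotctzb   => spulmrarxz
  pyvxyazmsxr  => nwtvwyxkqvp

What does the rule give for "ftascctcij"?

dryqaaragh

Looking at the pairs, the operation is to shift every letter 2 places backward in the alphabet (wrapping around).
"ftascctcij" → "dryqaaragh".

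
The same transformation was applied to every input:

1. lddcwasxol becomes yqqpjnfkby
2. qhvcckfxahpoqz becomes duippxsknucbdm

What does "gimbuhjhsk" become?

Each output is the input with this applied: shift every letter 13 places forward in the alphabet (wrapping around) — i.e. ROT13.
"gimbuhjhsk" → "tvzohuwufx".

tvzohuwufx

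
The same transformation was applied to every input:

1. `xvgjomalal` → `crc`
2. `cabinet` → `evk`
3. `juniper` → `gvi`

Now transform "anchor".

Rule — shift every letter 9 places backward in the alphabet (wrapping around), then keep only the last 3 characters.
Applying that to "anchor" gives "yfi".

yfi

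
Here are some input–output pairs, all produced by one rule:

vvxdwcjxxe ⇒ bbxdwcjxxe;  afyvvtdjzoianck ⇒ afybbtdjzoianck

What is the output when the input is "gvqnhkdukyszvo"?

Rule — replace every "v" with "b".
For "gvqnhkdukyszvo" the result is "gbqnhkdukyszbo".

gbqnhkdukyszbo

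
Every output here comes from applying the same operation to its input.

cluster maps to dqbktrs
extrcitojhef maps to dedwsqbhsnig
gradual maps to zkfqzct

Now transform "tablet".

Each output is the input with this applied: shift every letter 1 place backward in the alphabet (wrapping around), then move the last 2 characters to the front (rotate right by 2).
On "tablet": the first step gives "szakds", and the second then gives "dsszak".

dsszak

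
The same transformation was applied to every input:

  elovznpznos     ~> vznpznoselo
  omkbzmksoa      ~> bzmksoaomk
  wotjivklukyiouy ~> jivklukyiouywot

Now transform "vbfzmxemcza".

zmxemczavbf

Looking at the pairs, the operation is to move the first 3 characters to the end (rotate left by 3).
So "vbfzmxemcza" becomes "zmxemczavbf".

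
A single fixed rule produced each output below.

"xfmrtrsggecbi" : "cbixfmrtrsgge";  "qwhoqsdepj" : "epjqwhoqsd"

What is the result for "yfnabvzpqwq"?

Rule — move the last 3 characters to the front (rotate right by 3).
So "yfnabvzpqwq" becomes "qwqyfnabvzp".

qwqyfnabvzp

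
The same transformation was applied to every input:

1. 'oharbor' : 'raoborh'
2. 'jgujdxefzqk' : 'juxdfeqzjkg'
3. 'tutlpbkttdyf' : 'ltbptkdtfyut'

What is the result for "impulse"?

The transformation: move the first 2 characters to the end (rotate left by 2), then swap each adjacent pair of characters (1↔2, 3↔4, ...).
Working it through for "impulse": intermediate "pulseim", final "upsliem".

upsliem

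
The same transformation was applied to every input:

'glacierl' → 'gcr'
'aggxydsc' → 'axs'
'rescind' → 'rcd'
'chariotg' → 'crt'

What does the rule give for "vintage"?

Looking at the pairs, the operation is to keep one character in every 3, starting at position 1 (positions 1st, 4th, 7th, ...).
Applying that to "vintage" gives "vte".

vte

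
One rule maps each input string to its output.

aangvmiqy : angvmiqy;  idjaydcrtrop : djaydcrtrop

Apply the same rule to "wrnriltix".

rnriltix

The transformation: delete the first character.
Applying that to "wrnriltix" gives "rnriltix".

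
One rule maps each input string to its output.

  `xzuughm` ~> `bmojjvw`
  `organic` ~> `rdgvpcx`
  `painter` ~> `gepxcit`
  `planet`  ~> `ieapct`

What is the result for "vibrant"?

ikxqgpc

Each output is the input with this applied: shift every letter 11 places backward in the alphabet (wrapping around), then move the last character to the front.
On "vibrant": the first step gives "kxqgpci", and the second then gives "ikxqgpc".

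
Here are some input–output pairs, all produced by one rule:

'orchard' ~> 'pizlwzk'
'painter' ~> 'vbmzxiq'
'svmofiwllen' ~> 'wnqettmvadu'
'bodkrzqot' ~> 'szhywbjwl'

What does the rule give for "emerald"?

zitlmum

What's happening: move the first 3 characters to the end (rotate left by 3), then shift every letter 8 places forward in the alphabet (wrapping around).
"emerald" → "raldeme" → "zitlmum".
(Check on "svmofiwllen": → "ofiwllensvm" → "wnqettmvadu" ✓)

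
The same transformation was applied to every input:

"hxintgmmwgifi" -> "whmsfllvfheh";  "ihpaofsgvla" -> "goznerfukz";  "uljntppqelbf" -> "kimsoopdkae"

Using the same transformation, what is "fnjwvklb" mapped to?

mivujka

In each case the input is transformed by: shift every letter 1 place backward in the alphabet (wrapping around), then delete the first character.
Starting from "fnjwvklb": after the first operation, "emivujka"; after the second, "mivujka".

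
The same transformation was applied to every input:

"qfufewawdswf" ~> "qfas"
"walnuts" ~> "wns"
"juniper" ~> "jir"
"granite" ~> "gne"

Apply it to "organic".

oac

The transformation: keep one character in every 3, starting at position 1 (positions 1st, 4th, 7th, ...).
So "organic" becomes "oac".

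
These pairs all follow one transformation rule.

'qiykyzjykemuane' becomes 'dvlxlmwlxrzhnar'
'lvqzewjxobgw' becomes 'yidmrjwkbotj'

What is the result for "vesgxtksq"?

irftkgxfd

Looking at the pairs, the operation is to shift every letter 13 places forward in the alphabet (wrapping around) — i.e. ROT13.
Doing the same to "vesgxtksq": "irftkgxfd".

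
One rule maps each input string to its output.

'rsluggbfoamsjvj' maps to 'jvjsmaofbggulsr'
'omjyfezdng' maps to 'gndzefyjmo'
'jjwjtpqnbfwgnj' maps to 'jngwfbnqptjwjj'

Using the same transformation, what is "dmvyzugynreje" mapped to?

Each output is the input with this applied: reverse the string.
Doing the same to "dmvyzugynreje": "ejernyguzyvmd".

ejernyguzyvmd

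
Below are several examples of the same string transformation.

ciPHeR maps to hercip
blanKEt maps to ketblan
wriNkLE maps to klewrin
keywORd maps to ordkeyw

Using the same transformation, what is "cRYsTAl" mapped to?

talcrys

Looking at the pairs, the operation is to move the last 3 characters to the front (rotate right by 3), then convert every letter to lowercase.
For "cRYsTAl", step one produces "TAlcRYs"; step two turns that into "talcrys".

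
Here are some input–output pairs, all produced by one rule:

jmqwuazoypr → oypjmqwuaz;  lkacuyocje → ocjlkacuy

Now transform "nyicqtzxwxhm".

Looking at the pairs, the operation is to delete the last character, then move the last 3 characters to the front (rotate right by 3).
Applying both steps to "nyicqtzxwxhm": "nyicqtzxwxh", then "wxhnyicqtzx".

wxhnyicqtzx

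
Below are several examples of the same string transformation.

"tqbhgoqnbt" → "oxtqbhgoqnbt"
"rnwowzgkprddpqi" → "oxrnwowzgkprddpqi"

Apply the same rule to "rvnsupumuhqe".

Looking at the pairs, the operation is to prepend "ox".
Doing the same to "rvnsupumuhqe": "oxrvnsupumuhqe".

oxrvnsupumuhqe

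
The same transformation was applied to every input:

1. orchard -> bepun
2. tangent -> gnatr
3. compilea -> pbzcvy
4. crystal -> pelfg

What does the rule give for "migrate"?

zvten

What's happening: delete the last 2 characters, then shift every letter 13 places forward in the alphabet (wrapping around) — i.e. ROT13.
On "migrate": the first step gives "migra", and the second then gives "zvten".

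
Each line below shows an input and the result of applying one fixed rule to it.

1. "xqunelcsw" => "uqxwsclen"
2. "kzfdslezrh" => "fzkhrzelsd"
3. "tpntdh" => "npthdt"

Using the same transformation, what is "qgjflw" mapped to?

Looking at the pairs, the operation is to reverse the string, then move the last 3 characters to the front (rotate right by 3).
On "qgjflw": the first step gives "wlfjgq", and the second then gives "jgqwlf".
(Check on "kzfdslezrh": → "hrzelsdfzk" → "fzkhrzelsd" ✓)

jgqwlf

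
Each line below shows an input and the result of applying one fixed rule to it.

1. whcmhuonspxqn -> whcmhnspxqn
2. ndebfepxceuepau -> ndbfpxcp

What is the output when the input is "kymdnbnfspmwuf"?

kymdnbnfspmwf

In each case the input is transformed by: remove every vowel.
Applying that to "kymdnbnfspmwuf" gives "kymdnbnfspmwf".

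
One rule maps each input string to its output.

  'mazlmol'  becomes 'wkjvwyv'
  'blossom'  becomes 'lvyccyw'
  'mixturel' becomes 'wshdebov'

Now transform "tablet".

In each case the input is transformed by: shift every letter 10 places forward in the alphabet (wrapping around).
Applying that to "tablet" gives "dklvod".

dklvod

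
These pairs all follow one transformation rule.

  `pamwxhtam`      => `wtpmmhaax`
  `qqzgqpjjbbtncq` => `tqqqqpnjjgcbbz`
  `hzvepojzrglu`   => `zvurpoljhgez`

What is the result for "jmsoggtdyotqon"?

Each output is the input with this applied: sort the characters into reverse alphabetical order, then move the first character to the end.
"jmsoggtdyotqon" → "yttsqooonmjggd" → "ttsqooonmjggdy".

ttsqooonmjggdy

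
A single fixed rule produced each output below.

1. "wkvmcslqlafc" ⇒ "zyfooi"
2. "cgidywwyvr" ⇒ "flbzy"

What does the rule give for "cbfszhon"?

ficr

The rule is to keep every other character starting from the first (positions 1st, 3rd, 5th, ...), then shift every letter 3 places forward in the alphabet (wrapping around).
"cbfszhon" → "ficr".
(Check on "cgidywwyvr": → "ciywv" → "flbzy" ✓)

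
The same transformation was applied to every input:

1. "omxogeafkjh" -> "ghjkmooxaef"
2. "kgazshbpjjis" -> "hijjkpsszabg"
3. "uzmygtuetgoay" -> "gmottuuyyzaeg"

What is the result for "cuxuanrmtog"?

Rule — sort the characters into alphabetical order, then move the first 3 characters to the end (rotate left by 3).
Working it through for "cuxuanrmtog": intermediate "acgmnortuux", final "mnortuuxacg".

mnortuuxacg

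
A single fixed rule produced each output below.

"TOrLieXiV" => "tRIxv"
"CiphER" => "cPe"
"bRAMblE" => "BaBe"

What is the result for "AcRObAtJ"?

arBT

The pattern: flip the case of every letter, then keep every other character starting from the first (positions 1st, 3rd, 5th, ...).
Starting from "AcRObAtJ": after the first operation, "aCroBaTj"; after the second, "arBT".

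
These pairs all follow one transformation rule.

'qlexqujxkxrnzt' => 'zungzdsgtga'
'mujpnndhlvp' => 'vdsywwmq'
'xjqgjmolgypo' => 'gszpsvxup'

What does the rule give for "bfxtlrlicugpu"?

kogcuaurld

In each case the input is transformed by: shift every letter 9 places forward in the alphabet (wrapping around), then delete the last 3 characters.
"bfxtlrlicugpu" → "kogcuaurldpyd" → "kogcuaurld".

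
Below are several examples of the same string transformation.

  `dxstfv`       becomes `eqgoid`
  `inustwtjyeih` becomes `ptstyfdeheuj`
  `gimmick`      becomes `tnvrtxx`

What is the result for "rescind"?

Looking at the pairs, the operation is to shift every letter 11 places forward in the alphabet (wrapping around), then move the last 3 characters to the front (rotate right by 3).
Applying both steps to "rescind": "cpdntyo", then "tyocpdn".

tyocpdn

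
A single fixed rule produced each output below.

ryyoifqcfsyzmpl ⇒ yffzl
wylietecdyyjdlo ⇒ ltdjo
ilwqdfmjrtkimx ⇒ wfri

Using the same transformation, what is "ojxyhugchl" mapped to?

The transformation: keep one character in every 3, starting at position 3 (positions 3rd, 6th, 9th, ...).
For "ojxyhugchl" the result is "xuh".

xuh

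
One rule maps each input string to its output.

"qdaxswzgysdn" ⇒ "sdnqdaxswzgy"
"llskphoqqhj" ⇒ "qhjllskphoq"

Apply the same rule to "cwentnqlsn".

What's happening: move the last 3 characters to the front (rotate right by 3).
"cwentnqlsn" → "lsncwentnq".

lsncwentnq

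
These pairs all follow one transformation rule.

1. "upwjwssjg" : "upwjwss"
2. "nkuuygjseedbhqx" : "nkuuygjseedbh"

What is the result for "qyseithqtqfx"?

In each case the input is transformed by: delete the last 2 characters.
So "qyseithqtqfx" becomes "qyseithqtq".

qyseithqtq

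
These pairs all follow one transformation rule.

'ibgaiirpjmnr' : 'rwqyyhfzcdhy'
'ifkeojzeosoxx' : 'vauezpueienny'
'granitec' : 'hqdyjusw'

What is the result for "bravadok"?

The transformation: shift every letter 10 places backward in the alphabet (wrapping around), then move the first character to the end.
For "bravadok" the result is "hqlqtear".

hqlqtear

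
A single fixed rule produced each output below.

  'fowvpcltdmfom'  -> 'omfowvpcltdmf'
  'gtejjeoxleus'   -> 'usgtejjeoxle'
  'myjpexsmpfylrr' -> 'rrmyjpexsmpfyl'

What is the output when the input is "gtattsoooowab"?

abgtattsoooow

The transformation: move the last 2 characters to the front (rotate right by 2).
On "gtattsoooowab" that produces "abgtattsoooow".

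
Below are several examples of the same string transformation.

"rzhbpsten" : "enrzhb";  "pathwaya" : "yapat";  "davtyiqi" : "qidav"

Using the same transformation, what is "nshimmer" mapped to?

In each case the input is transformed by: move the last 2 characters to the front (rotate right by 2), then delete the last 3 characters.
Applying both steps to "nshimmer": "ernshimm", then "ernsh".

ernsh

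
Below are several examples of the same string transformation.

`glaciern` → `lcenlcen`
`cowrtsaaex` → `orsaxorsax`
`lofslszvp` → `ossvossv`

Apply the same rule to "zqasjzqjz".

Looking at the pairs, the operation is to keep every other character starting from the second (positions 2nd, 4th, 6th, ...), then write the whole string twice.
Working it through for "zqasjzqjz": intermediate "qszj", final "qszjqszj".

qszjqszj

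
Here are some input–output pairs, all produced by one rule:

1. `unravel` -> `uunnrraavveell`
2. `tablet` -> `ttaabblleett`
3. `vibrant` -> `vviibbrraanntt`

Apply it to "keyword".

What's happening: double every character.
Applying that to "keyword" gives "kkeeyywwoorrdd".

kkeeyywwoorrdd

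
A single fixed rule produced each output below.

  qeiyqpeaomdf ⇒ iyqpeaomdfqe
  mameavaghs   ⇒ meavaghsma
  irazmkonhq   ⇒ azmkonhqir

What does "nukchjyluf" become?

kchjylufnu

The rule is to move the first 2 characters to the end (rotate left by 2).
"nukchjyluf" → "kchjylufnu".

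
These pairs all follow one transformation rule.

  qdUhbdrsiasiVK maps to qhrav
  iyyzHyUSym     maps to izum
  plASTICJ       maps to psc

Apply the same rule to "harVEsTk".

What's happening: keep one character in every 3, starting at position 1 (positions 1st, 4th, 7th, ...), then convert every letter to lowercase.
Starting from "harVEsTk": after the first operation, "hVT"; after the second, "hvt".

hvt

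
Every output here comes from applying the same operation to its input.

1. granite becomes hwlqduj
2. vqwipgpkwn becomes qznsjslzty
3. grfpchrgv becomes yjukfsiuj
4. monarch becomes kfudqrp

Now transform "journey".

bhquxrm

Each output is the input with this applied: reverse the string, then shift every letter 3 places forward in the alphabet (wrapping around).
"journey" → "bhquxrm".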